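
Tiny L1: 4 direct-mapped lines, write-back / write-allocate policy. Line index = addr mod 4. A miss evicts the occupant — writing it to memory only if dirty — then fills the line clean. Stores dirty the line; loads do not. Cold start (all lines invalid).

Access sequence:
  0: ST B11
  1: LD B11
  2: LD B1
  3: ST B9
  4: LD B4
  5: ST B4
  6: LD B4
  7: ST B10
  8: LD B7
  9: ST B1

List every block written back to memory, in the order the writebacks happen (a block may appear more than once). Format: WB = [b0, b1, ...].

  0 | W B11 → L3 miss [D]
  1 | R B11 → L3 hit [D]
  2 | R B1 → L1 miss [-]
  3 | W B9 → L1 miss [D]
  4 | R B4 → L0 miss [-]
  5 | W B4 → L0 hit [D]
  6 | R B4 → L0 hit [D]
  7 | W B10 → L2 miss [D]
  8 | R B7 → L3 miss wb→B11 [-]
  9 | W B1 → L1 miss wb→B9 [D]

WB = [11, 9]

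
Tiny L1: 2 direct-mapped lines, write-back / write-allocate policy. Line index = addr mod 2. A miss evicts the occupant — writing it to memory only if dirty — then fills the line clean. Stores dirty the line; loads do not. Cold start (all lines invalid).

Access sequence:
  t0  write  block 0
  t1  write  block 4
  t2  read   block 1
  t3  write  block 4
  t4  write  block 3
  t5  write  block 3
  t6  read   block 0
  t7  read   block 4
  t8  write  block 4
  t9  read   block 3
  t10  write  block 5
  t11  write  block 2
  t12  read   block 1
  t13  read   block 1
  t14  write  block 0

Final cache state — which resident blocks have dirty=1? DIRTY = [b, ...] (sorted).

  0 | W B0 → L0 miss [D]
  1 | W B4 → L0 miss wb→B0 [D]
  2 | R B1 → L1 miss [-]
  3 | W B4 → L0 hit [D]
  4 | W B3 → L1 miss [D]
  5 | W B3 → L1 hit [D]
  6 | R B0 → L0 miss wb→B4 [-]
  7 | R B4 → L0 miss [-]
  8 | W B4 → L0 hit [D]
  9 | R B3 → L1 hit [D]
  10 | W B5 → L1 miss wb→B3 [D]
  11 | W B2 → L0 miss wb→B4 [D]
  12 | R B1 → L1 miss wb→B5 [-]
  13 | R B1 → L1 hit [-]
  14 | W B0 → L0 miss wb→B2 [D]

DIRTY = [0]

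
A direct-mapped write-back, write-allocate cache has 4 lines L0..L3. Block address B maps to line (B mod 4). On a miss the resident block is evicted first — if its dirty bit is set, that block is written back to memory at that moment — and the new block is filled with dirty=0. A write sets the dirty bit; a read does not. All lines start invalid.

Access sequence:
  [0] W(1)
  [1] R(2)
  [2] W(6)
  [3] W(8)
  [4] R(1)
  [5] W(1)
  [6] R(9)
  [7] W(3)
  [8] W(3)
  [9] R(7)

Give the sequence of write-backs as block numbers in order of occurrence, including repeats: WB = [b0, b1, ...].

0: W B1 → L1 miss [D]
1: R B2 → L2 miss [-]
2: W B6 → L2 miss [D]
3: W B8 → L0 miss [D]
4: R B1 → L1 hit [D]
5: W B1 → L1 hit [D]
6: R B9 → L1 miss wb→B1 [-]
7: W B3 → L3 miss [D]
8: W B3 → L3 hit [D]
9: R B7 → L3 miss wb→B3 [-]

WB = [1, 3]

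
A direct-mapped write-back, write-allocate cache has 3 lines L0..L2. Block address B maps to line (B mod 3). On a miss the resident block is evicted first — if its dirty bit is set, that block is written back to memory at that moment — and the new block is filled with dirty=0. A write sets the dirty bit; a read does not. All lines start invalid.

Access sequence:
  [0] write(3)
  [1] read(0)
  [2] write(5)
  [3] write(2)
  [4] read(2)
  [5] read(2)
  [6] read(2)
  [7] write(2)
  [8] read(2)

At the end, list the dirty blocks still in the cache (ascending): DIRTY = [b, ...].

DIRTY = [2]

0: W B3 → L0 miss [D]
1: R B0 → L0 miss wb→B3 [-]
2: W B5 → L2 miss [D]
3: W B2 → L2 miss wb→B5 [D]
4: R B2 → L2 hit [D]
5: R B2 → L2 hit [D]
6: R B2 → L2 hit [D]
7: W B2 → L2 hit [D]
8: R B2 → L2 hit [D]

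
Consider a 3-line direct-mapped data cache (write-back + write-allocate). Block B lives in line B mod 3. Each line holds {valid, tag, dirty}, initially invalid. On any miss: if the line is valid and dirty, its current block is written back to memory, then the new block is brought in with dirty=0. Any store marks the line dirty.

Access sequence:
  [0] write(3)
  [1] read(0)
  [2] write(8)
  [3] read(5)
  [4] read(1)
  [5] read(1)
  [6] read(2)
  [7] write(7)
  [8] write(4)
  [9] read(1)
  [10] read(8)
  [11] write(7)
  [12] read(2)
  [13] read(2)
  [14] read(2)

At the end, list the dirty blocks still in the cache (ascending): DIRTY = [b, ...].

0: W B3 → L0 miss [D]
1: R B0 → L0 miss wb→B3 [-]
2: W B8 → L2 miss [D]
3: R B5 → L2 miss wb→B8 [-]
4: R B1 → L1 miss [-]
5: R B1 → L1 hit [-]
6: R B2 → L2 miss [-]
7: W B7 → L1 miss [D]
8: W B4 → L1 miss wb→B7 [D]
9: R B1 → L1 miss wb→B4 [-]
10: R B8 → L2 miss [-]
11: W B7 → L1 miss [D]
12: R B2 → L2 miss [-]
13: R B2 → L2 hit [-]
14: R B2 → L2 hit [-]

DIRTY = [7]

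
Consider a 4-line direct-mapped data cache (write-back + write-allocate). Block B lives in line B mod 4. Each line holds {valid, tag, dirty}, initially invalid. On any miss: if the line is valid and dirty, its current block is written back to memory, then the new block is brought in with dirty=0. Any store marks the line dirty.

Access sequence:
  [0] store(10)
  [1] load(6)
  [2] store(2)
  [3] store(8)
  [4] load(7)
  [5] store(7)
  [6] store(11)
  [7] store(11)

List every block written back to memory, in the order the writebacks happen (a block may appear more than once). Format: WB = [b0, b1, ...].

WB = [10, 7]

  0 | W B10 → L2 miss [D]
  1 | R B6 → L2 miss wb→B10 [-]
  2 | W B2 → L2 miss [D]
  3 | W B8 → L0 miss [D]
  4 | R B7 → L3 miss [-]
  5 | W B7 → L3 hit [D]
  6 | W B11 → L3 miss wb→B7 [D]
  7 | W B11 → L3 hit [D]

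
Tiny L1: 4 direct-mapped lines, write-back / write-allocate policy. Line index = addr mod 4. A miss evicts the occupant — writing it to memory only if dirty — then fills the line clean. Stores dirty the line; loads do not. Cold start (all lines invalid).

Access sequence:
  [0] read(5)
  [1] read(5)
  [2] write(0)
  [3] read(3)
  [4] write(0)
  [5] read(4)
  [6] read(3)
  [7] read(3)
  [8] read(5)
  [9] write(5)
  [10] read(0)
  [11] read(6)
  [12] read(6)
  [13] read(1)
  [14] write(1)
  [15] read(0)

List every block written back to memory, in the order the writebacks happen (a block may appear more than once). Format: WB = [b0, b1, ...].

0: R B5 -> L1 miss  d=-]
1: R B5 -> L1 hit  d=-]
2: W B0 -> L0 miss  d=D]
3: R B3 -> L3 miss  d=-]
4: W B0 -> L0 hit  d=D]
5: R B4 -> L0 miss wb->B0  d=-]
6: R B3 -> L3 hit  d=-]
7: R B3 -> L3 hit  d=-]
8: R B5 -> L1 hit  d=-]
9: W B5 -> L1 hit  d=D]
10: R B0 -> L0 miss  d=-]
11: R B6 -> L2 miss  d=-]
12: R B6 -> L2 hit  d=-]
13: R B1 -> L1 miss wb->B5  d=-]
14: W B1 -> L1 hit  d=D]
15: R B0 -> L0 hit  d=-]

WB = [0, 5]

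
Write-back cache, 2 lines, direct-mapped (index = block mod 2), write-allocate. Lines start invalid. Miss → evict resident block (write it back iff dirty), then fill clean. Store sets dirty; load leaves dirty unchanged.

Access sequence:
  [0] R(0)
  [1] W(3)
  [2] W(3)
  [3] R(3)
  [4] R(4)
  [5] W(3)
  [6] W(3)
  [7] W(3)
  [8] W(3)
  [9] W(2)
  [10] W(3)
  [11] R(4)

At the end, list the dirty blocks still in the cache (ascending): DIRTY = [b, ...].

DIRTY = [3]

0: R B0 -> L0 miss  d=-]
1: W B3 -> L1 miss  d=D]
2: W B3 -> L1 hit  d=D]
3: R B3 -> L1 hit  d=D]
4: R B4 -> L0 miss  d=-]
5: W B3 -> L1 hit  d=D]
6: W B3 -> L1 hit  d=D]
7: W B3 -> L1 hit  d=D]
8: W B3 -> L1 hit  d=D]
9: W B2 -> L0 miss  d=D]
10: W B3 -> L1 hit  d=D]
11: R B4 -> L0 miss wb->B2  d=-]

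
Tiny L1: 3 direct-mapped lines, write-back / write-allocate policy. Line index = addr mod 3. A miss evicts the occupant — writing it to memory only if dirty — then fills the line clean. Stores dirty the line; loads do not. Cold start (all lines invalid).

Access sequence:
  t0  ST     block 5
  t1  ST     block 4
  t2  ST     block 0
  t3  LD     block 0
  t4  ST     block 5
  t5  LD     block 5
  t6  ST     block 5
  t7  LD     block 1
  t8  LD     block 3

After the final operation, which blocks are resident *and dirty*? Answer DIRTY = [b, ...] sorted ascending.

DIRTY = [5]

  0 | W B5 → L2 miss [D]
  1 | W B4 → L1 miss [D]
  2 | W B0 → L0 miss [D]
  3 | R B0 → L0 hit [D]
  4 | W B5 → L2 hit [D]
  5 | R B5 → L2 hit [D]
  6 | W B5 → L2 hit [D]
  7 | R B1 → L1 miss wb→B4 [-]
  8 | R B3 → L0 miss wb→B0 [-]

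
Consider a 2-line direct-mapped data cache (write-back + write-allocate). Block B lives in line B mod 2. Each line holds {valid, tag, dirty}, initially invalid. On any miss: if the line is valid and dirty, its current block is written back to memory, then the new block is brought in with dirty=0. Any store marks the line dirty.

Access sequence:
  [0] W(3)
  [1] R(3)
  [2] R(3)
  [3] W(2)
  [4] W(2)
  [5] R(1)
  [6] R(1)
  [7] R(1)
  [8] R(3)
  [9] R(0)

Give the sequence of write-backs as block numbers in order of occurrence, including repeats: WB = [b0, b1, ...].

WB = [3, 2]

0: W B3 → L1 miss [D]
1: R B3 → L1 hit [D]
2: R B3 → L1 hit [D]
3: W B2 → L0 miss [D]
4: W B2 → L0 hit [D]
5: R B1 → L1 miss wb→B3 [-]
6: R B1 → L1 hit [-]
7: R B1 → L1 hit [-]
8: R B3 → L1 miss [-]
9: R B0 → L0 miss wb→B2 [-]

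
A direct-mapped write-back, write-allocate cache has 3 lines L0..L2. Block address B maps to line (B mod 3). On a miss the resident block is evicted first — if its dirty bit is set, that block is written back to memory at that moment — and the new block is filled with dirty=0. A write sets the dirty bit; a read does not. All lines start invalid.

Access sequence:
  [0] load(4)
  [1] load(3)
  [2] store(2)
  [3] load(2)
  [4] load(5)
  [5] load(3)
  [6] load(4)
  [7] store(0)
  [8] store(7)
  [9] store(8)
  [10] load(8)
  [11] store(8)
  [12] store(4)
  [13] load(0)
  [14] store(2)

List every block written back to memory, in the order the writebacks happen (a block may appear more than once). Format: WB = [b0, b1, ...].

0: R B4 -> L1 miss  d=-]
1: R B3 -> L0 miss  d=-]
2: W B2 -> L2 miss  d=D]
3: R B2 -> L2 hit  d=D]
4: R B5 -> L2 miss wb->B2  d=-]
5: R B3 -> L0 hit  d=-]
6: R B4 -> L1 hit  d=-]
7: W B0 -> L0 miss  d=D]
8: W B7 -> L1 miss  d=D]
9: W B8 -> L2 miss  d=D]
10: R B8 -> L2 hit  d=D]
11: W B8 -> L2 hit  d=D]
12: W B4 -> L1 miss wb->B7  d=D]
13: R B0 -> L0 hit  d=D]
14: W B2 -> L2 miss wb->B8  d=D]

WB = [2, 7, 8]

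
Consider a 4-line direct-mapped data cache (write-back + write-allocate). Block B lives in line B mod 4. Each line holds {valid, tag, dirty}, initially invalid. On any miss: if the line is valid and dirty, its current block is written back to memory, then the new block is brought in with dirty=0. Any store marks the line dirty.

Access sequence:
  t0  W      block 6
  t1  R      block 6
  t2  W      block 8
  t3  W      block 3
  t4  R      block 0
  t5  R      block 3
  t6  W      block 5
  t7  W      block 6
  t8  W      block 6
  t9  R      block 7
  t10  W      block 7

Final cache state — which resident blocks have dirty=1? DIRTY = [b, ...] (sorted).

DIRTY = [5, 6, 7]

  0 | W B6 → L2 miss [D]
  1 | R B6 → L2 hit [D]
  2 | W B8 → L0 miss [D]
  3 | W B3 → L3 miss [D]
  4 | R B0 → L0 miss wb→B8 [-]
  5 | R B3 → L3 hit [D]
  6 | W B5 → L1 miss [D]
  7 | W B6 → L2 hit [D]
  8 | W B6 → L2 hit [D]
  9 | R B7 → L3 miss wb→B3 [-]
  10 | W B7 → L3 hit [D]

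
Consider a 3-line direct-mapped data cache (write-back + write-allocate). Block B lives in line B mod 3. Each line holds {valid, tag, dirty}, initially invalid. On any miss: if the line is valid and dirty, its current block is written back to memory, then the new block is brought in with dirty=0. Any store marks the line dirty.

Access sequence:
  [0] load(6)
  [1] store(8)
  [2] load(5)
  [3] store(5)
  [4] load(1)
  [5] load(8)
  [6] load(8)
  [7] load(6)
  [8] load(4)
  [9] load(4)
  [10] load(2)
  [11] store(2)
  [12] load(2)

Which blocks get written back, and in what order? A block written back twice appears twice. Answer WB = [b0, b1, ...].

0: R B6 -> L0 miss  d=-]
1: W B8 -> L2 miss  d=D]
2: R B5 -> L2 miss wb->B8  d=-]
3: W B5 -> L2 hit  d=D]
4: R B1 -> L1 miss  d=-]
5: R B8 -> L2 miss wb->B5  d=-]
6: R B8 -> L2 hit  d=-]
7: R B6 -> L0 hit  d=-]
8: R B4 -> L1 miss  d=-]
9: R B4 -> L1 hit  d=-]
10: R B2 -> L2 miss  d=-]
11: W B2 -> L2 hit  d=D]
12: R B2 -> L2 hit  d=D]

WB = [8, 5]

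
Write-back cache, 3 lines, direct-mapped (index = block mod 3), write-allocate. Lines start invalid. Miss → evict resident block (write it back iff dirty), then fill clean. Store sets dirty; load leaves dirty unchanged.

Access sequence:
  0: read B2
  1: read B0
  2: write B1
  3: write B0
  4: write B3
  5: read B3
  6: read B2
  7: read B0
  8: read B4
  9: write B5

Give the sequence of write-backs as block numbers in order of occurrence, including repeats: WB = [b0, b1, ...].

WB = [0, 3, 1]

  0 | R B2 → L2 miss [-]
  1 | R B0 → L0 miss [-]
  2 | W B1 → L1 miss [D]
  3 | W B0 → L0 hit [D]
  4 | W B3 → L0 miss wb→B0 [D]
  5 | R B3 → L0 hit [D]
  6 | R B2 → L2 hit [-]
  7 | R B0 → L0 miss wb→B3 [-]
  8 | R B4 → L1 miss wb→B1 [-]
  9 | W B5 → L2 miss [D]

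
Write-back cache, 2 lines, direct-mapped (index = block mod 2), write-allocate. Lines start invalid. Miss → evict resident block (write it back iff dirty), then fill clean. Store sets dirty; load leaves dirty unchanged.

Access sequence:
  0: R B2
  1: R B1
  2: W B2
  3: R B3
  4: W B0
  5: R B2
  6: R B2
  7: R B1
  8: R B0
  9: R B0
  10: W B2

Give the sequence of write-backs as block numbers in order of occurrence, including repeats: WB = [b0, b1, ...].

0: R B2 -> L0 miss  d=-]
1: R B1 -> L1 miss  d=-]
2: W B2 -> L0 hit  d=D]
3: R B3 -> L1 miss  d=-]
4: W B0 -> L0 miss wb->B2  d=D]
5: R B2 -> L0 miss wb->B0  d=-]
6: R B2 -> L0 hit  d=-]
7: R B1 -> L1 miss  d=-]
8: R B0 -> L0 miss  d=-]
9: R B0 -> L0 hit  d=-]
10: W B2 -> L0 miss  d=D]

WB = [2, 0]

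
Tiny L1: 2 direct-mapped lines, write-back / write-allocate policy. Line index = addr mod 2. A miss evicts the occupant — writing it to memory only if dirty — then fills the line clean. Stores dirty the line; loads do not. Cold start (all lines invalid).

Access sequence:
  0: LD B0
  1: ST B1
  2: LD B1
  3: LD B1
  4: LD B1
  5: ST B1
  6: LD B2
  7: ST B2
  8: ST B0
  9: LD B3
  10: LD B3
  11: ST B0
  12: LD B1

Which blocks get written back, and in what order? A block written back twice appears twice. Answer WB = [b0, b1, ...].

WB = [2, 1]

  0 | R B0 → L0 miss [-]
  1 | W B1 → L1 miss [D]
  2 | R B1 → L1 hit [D]
  3 | R B1 → L1 hit [D]
  4 | R B1 → L1 hit [D]
  5 | W B1 → L1 hit [D]
  6 | R B2 → L0 miss [-]
  7 | W B2 → L0 hit [D]
  8 | W B0 → L0 miss wb→B2 [D]
  9 | R B3 → L1 miss wb→B1 [-]
  10 | R B3 → L1 hit [-]
  11 | W B0 → L0 hit [D]
  12 | R B1 → L1 miss [-]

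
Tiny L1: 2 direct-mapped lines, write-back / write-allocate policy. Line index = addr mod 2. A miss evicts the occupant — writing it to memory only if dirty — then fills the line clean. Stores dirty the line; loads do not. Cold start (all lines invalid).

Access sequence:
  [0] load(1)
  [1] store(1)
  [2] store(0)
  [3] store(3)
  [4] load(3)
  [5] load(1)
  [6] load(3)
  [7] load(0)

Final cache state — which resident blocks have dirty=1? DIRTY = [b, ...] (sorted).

0: R B1 -> L1 miss  d=-]
1: W B1 -> L1 hit  d=D]
2: W B0 -> L0 miss  d=D]
3: W B3 -> L1 miss wb->B1  d=D]
4: R B3 -> L1 hit  d=D]
5: R B1 -> L1 miss wb->B3  d=-]
6: R B3 -> L1 miss  d=-]
7: R B0 -> L0 hit  d=D]

DIRTY = [0]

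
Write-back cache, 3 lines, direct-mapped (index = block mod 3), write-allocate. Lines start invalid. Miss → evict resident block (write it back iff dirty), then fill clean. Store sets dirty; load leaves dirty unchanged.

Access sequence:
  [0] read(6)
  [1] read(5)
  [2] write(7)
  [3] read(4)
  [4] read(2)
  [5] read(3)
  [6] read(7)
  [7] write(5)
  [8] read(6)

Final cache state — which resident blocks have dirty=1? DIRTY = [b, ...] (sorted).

DIRTY = [5]

  0 | R B6 → L0 miss [-]
  1 | R B5 → L2 miss [-]
  2 | W B7 → L1 miss [D]
  3 | R B4 → L1 miss wb→B7 [-]
  4 | R B2 → L2 miss [-]
  5 | R B3 → L0 miss [-]
  6 | R B7 → L1 miss [-]
  7 | W B5 → L2 miss [D]
  8 | R B6 → L0 miss [-]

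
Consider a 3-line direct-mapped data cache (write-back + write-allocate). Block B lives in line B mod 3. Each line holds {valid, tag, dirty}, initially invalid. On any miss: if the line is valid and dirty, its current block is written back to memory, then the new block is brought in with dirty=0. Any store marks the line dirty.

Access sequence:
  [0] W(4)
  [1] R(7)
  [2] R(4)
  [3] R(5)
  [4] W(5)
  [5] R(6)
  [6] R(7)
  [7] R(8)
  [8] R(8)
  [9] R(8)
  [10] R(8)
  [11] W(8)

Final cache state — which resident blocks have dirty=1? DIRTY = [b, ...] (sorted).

DIRTY = [8]

0: W B4 → L1 miss [D]
1: R B7 → L1 miss wb→B4 [-]
2: R B4 → L1 miss [-]
3: R B5 → L2 miss [-]
4: W B5 → L2 hit [D]
5: R B6 → L0 miss [-]
6: R B7 → L1 miss [-]
7: R B8 → L2 miss wb→B5 [-]
8: R B8 → L2 hit [-]
9: R B8 → L2 hit [-]
10: R B8 → L2 hit [-]
11: W B8 → L2 hit [D]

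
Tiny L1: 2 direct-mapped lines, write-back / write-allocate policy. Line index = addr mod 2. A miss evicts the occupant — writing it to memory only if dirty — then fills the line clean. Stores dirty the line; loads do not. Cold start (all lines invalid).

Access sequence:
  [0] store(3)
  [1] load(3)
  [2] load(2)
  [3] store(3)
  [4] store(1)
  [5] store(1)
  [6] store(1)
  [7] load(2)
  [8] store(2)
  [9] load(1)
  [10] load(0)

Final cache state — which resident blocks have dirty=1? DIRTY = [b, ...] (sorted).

0: W B3 → L1 miss [D]
1: R B3 → L1 hit [D]
2: R B2 → L0 miss [-]
3: W B3 → L1 hit [D]
4: W B1 → L1 miss wb→B3 [D]
5: W B1 → L1 hit [D]
6: W B1 → L1 hit [D]
7: R B2 → L0 hit [-]
8: W B2 → L0 hit [D]
9: R B1 → L1 hit [D]
10: R B0 → L0 miss wb→B2 [-]

DIRTY = [1]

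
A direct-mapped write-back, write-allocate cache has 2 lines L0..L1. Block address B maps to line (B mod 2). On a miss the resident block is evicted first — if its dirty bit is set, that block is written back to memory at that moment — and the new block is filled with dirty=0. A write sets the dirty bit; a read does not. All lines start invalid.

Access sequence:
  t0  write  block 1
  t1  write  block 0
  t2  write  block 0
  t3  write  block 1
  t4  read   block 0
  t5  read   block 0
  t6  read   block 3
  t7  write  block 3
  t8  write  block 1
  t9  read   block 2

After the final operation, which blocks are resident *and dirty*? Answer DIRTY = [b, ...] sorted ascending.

DIRTY = [1]

0: W B1 -> L1 miss  d=D]
1: W B0 -> L0 miss  d=D]
2: W B0 -> L0 hit  d=D]
3: W B1 -> L1 hit  d=D]
4: R B0 -> L0 hit  d=D]
5: R B0 -> L0 hit  d=D]
6: R B3 -> L1 miss wb->B1  d=-]
7: W B3 -> L1 hit  d=D]
8: W B1 -> L1 miss wb->B3  d=D]
9: R B2 -> L0 miss wb->B0  d=-]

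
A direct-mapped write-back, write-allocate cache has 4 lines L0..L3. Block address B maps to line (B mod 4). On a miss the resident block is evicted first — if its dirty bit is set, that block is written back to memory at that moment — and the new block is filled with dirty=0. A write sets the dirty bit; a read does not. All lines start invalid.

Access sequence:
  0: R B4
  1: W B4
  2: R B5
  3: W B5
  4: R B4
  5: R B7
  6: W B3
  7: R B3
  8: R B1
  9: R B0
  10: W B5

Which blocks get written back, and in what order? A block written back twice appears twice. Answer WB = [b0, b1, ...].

WB = [5, 4]

0: R B4 → L0 miss [-]
1: W B4 → L0 hit [D]
2: R B5 → L1 miss [-]
3: W B5 → L1 hit [D]
4: R B4 → L0 hit [D]
5: R B7 → L3 miss [-]
6: W B3 → L3 miss [D]
7: R B3 → L3 hit [D]
8: R B1 → L1 miss wb→B5 [-]
9: R B0 → L0 miss wb→B4 [-]
10: W B5 → L1 miss [D]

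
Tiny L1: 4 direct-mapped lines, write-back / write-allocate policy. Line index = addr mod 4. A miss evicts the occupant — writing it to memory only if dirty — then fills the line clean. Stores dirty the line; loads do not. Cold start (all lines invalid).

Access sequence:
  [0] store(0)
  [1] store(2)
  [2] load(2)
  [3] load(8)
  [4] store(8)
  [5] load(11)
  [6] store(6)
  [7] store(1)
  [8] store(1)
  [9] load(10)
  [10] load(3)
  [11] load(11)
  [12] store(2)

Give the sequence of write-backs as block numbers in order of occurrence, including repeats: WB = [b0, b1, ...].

0: W B0 → L0 miss [D]
1: W B2 → L2 miss [D]
2: R B2 → L2 hit [D]
3: R B8 → L0 miss wb→B0 [-]
4: W B8 → L0 hit [D]
5: R B11 → L3 miss [-]
6: W B6 → L2 miss wb→B2 [D]
7: W B1 → L1 miss [D]
8: W B1 → L1 hit [D]
9: R B10 → L2 miss wb→B6 [-]
10: R B3 → L3 miss [-]
11: R B11 → L3 miss [-]
12: W B2 → L2 miss [D]

WB = [0, 2, 6]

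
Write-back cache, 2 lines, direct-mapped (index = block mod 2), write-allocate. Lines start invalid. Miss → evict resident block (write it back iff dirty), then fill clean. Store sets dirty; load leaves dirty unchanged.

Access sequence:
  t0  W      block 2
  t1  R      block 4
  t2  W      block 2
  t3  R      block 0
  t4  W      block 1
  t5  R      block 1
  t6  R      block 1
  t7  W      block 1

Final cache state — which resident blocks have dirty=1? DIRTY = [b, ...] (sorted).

DIRTY = [1]

  0 | W B2 → L0 miss [D]
  1 | R B4 → L0 miss wb→B2 [-]
  2 | W B2 → L0 miss [D]
  3 | R B0 → L0 miss wb→B2 [-]
  4 | W B1 → L1 miss [D]
  5 | R B1 → L1 hit [D]
  6 | R B1 → L1 hit [D]
  7 | W B1 → L1 hit [D]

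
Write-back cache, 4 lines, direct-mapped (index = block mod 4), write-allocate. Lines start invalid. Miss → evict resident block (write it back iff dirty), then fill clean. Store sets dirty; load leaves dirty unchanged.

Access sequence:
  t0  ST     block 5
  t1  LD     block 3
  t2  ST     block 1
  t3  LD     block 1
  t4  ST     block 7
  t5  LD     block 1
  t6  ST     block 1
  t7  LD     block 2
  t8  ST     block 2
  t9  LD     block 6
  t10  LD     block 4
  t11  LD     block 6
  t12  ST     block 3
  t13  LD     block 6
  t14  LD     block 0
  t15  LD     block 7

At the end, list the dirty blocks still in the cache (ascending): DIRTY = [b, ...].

  0 | W B5 → L1 miss [D]
  1 | R B3 → L3 miss [-]
  2 | W B1 → L1 miss wb→B5 [D]
  3 | R B1 → L1 hit [D]
  4 | W B7 → L3 miss [D]
  5 | R B1 → L1 hit [D]
  6 | W B1 → L1 hit [D]
  7 | R B2 → L2 miss [-]
  8 | W B2 → L2 hit [D]
  9 | R B6 → L2 miss wb→B2 [-]
  10 | R B4 → L0 miss [-]
  11 | R B6 → L2 hit [-]
  12 | W B3 → L3 miss wb→B7 [D]
  13 | R B6 → L2 hit [-]
  14 | R B0 → L0 miss [-]
  15 | R B7 → L3 miss wb→B3 [-]

DIRTY = [1]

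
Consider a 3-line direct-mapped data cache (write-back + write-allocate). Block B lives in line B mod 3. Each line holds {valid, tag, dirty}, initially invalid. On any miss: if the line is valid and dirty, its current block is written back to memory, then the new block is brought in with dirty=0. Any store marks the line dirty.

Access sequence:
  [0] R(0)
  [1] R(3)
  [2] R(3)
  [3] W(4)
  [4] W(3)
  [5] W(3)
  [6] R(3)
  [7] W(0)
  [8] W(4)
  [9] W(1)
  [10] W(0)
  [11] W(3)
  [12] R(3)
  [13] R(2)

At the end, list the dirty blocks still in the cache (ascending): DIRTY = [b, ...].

DIRTY = [1, 3]

0: R B0 → L0 miss [-]
1: R B3 → L0 miss [-]
2: R B3 → L0 hit [-]
3: W B4 → L1 miss [D]
4: W B3 → L0 hit [D]
5: W B3 → L0 hit [D]
6: R B3 → L0 hit [D]
7: W B0 → L0 miss wb→B3 [D]
8: W B4 → L1 hit [D]
9: W B1 → L1 miss wb→B4 [D]
10: W B0 → L0 hit [D]
11: W B3 → L0 miss wb→B0 [D]
12: R B3 → L0 hit [D]
13: R B2 → L2 miss [-]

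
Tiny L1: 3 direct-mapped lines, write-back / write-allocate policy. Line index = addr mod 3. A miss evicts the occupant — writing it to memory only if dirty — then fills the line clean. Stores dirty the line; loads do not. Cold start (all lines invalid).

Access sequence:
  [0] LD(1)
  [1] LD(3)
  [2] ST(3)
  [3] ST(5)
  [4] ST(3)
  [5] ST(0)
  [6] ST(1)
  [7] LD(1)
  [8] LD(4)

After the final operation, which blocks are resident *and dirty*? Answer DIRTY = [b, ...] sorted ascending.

DIRTY = [0, 5]

0: R B1 → L1 miss [-]
1: R B3 → L0 miss [-]
2: W B3 → L0 hit [D]
3: W B5 → L2 miss [D]
4: W B3 → L0 hit [D]
5: W B0 → L0 miss wb→B3 [D]
6: W B1 → L1 hit [D]
7: R B1 → L1 hit [D]
8: R B4 → L1 miss wb→B1 [-]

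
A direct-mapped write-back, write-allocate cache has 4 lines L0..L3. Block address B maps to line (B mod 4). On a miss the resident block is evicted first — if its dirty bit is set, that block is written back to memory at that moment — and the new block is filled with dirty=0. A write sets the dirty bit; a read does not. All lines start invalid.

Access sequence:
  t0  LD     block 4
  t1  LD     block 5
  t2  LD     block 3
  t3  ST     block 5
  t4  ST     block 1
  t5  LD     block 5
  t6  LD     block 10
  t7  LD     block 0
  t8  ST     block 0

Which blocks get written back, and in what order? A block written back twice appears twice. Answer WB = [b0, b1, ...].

WB = [5, 1]

  0 | R B4 → L0 miss [-]
  1 | R B5 → L1 miss [-]
  2 | R B3 → L3 miss [-]
  3 | W B5 → L1 hit [D]
  4 | W B1 → L1 miss wb→B5 [D]
  5 | R B5 → L1 miss wb→B1 [-]
  6 | R B10 → L2 miss [-]
  7 | R B0 → L0 miss [-]
  8 | W B0 → L0 hit [D]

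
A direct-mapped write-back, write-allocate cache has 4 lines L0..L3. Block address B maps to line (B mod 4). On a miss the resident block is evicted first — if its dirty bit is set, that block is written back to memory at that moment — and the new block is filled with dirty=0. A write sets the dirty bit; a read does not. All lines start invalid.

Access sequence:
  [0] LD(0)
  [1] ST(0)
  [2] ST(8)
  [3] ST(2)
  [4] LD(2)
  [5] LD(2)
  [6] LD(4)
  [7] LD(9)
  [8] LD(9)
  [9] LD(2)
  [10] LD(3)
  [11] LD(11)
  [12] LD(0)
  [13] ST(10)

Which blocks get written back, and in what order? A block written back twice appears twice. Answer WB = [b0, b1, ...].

WB = [0, 8, 2]

  0 | R B0 → L0 miss [-]
  1 | W B0 → L0 hit [D]
  2 | W B8 → L0 miss wb→B0 [D]
  3 | W B2 → L2 miss [D]
  4 | R B2 → L2 hit [D]
  5 | R B2 → L2 hit [D]
  6 | R B4 → L0 miss wb→B8 [-]
  7 | R B9 → L1 miss [-]
  8 | R B9 → L1 hit [-]
  9 | R B2 → L2 hit [D]
  10 | R B3 → L3 miss [-]
  11 | R B11 → L3 miss [-]
  12 | R B0 → L0 miss [-]
  13 | W B10 → L2 miss wb→B2 [D]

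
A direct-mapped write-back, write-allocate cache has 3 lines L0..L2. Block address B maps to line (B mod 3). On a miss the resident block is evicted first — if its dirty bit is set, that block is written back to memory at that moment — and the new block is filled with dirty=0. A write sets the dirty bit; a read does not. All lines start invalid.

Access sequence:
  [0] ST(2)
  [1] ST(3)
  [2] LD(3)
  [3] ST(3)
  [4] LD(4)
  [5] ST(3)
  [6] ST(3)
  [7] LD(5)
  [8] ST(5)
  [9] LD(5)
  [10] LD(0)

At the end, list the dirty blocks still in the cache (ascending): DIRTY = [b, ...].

  0 | W B2 → L2 miss [D]
  1 | W B3 → L0 miss [D]
  2 | R B3 → L0 hit [D]
  3 | W B3 → L0 hit [D]
  4 | R B4 → L1 miss [-]
  5 | W B3 → L0 hit [D]
  6 | W B3 → L0 hit [D]
  7 | R B5 → L2 miss wb→B2 [-]
  8 | W B5 → L2 hit [D]
  9 | R B5 → L2 hit [D]
  10 | R B0 → L0 miss wb→B3 [-]

DIRTY = [5]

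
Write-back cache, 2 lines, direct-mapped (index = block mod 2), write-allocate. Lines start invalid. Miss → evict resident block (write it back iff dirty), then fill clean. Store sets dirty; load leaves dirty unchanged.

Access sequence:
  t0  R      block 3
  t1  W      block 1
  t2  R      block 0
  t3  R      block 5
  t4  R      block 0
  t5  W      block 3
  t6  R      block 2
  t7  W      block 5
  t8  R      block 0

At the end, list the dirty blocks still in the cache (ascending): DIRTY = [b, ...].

DIRTY = [5]

0: R B3 → L1 miss [-]
1: W B1 → L1 miss [D]
2: R B0 → L0 miss [-]
3: R B5 → L1 miss wb→B1 [-]
4: R B0 → L0 hit [-]
5: W B3 → L1 miss [D]
6: R B2 → L0 miss [-]
7: W B5 → L1 miss wb→B3 [D]
8: R B0 → L0 miss [-]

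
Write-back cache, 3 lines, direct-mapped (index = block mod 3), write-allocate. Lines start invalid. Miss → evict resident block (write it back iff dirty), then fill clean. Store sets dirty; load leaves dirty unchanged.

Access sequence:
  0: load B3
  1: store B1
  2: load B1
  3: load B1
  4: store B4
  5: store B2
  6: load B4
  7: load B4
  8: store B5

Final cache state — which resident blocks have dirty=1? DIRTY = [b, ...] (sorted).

DIRTY = [4, 5]

  0 | R B3 → L0 miss [-]
  1 | W B1 → L1 miss [D]
  2 | R B1 → L1 hit [D]
  3 | R B1 → L1 hit [D]
  4 | W B4 → L1 miss wb→B1 [D]
  5 | W B2 → L2 miss [D]
  6 | R B4 → L1 hit [D]
  7 | R B4 → L1 hit [D]
  8 | W B5 → L2 miss wb→B2 [D]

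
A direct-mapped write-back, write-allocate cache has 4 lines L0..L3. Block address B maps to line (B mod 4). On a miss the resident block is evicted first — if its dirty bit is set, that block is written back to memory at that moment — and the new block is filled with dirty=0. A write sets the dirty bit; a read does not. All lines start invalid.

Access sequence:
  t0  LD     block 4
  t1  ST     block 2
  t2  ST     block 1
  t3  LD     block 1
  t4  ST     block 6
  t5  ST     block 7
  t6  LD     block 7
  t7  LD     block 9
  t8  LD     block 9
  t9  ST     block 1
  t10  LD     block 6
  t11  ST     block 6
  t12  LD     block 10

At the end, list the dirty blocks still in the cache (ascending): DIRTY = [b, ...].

0: R B4 → L0 miss [-]
1: W B2 → L2 miss [D]
2: W B1 → L1 miss [D]
3: R B1 → L1 hit [D]
4: W B6 → L2 miss wb→B2 [D]
5: W B7 → L3 miss [D]
6: R B7 → L3 hit [D]
7: R B9 → L1 miss wb→B1 [-]
8: R B9 → L1 hit [-]
9: W B1 → L1 miss [D]
10: R B6 → L2 hit [D]
11: W B6 → L2 hit [D]
12: R B10 → L2 miss wb→B6 [-]

DIRTY = [1, 7]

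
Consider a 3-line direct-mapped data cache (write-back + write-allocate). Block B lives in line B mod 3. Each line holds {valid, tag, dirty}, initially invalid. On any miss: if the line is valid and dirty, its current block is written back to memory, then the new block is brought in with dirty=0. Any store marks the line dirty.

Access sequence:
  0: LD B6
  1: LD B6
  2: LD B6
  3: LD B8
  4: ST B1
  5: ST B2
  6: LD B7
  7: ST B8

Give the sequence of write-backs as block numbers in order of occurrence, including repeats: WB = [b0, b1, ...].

WB = [1, 2]

  0 | R B6 → L0 miss [-]
  1 | R B6 → L0 hit [-]
  2 | R B6 → L0 hit [-]
  3 | R B8 → L2 miss [-]
  4 | W B1 → L1 miss [D]
  5 | W B2 → L2 miss [D]
  6 | R B7 → L1 miss wb→B1 [-]
  7 | W B8 → L2 miss wb→B2 [D]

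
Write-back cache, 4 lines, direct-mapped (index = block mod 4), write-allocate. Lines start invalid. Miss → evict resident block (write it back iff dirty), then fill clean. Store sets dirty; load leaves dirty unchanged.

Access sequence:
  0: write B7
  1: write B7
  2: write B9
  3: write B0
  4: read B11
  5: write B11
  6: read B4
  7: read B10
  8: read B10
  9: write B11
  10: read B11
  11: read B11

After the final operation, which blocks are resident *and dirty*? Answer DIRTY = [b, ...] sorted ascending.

DIRTY = [9, 11]

  0 | W B7 → L3 miss [D]
  1 | W B7 → L3 hit [D]
  2 | W B9 → L1 miss [D]
  3 | W B0 → L0 miss [D]
  4 | R B11 → L3 miss wb→B7 [-]
  5 | W B11 → L3 hit [D]
  6 | R B4 → L0 miss wb→B0 [-]
  7 | R B10 → L2 miss [-]
  8 | R B10 → L2 hit [-]
  9 | W B11 → L3 hit [D]
  10 | R B11 → L3 hit [D]
  11 | R B11 → L3 hit [D]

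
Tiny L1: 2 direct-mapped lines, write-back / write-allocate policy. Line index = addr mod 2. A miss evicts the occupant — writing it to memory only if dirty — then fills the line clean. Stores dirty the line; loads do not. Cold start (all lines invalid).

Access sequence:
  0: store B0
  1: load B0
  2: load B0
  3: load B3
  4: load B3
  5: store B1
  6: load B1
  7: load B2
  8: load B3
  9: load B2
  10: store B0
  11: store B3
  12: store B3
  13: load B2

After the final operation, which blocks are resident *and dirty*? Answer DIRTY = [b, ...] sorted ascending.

DIRTY = [3]

0: W B0 → L0 miss [D]
1: R B0 → L0 hit [D]
2: R B0 → L0 hit [D]
3: R B3 → L1 miss [-]
4: R B3 → L1 hit [-]
5: W B1 → L1 miss [D]
6: R B1 → L1 hit [D]
7: R B2 → L0 miss wb→B0 [-]
8: R B3 → L1 miss wb→B1 [-]
9: R B2 → L0 hit [-]
10: W B0 → L0 miss [D]
11: W B3 → L1 hit [D]
12: W B3 → L1 hit [D]
13: R B2 → L0 miss wb→B0 [-]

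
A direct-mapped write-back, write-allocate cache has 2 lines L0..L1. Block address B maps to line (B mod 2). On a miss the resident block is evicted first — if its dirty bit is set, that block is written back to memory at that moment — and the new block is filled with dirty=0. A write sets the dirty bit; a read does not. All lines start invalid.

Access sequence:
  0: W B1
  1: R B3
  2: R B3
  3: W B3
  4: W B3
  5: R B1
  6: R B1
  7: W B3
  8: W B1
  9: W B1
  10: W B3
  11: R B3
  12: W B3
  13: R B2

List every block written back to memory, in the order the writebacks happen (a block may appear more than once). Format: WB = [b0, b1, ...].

WB = [1, 3, 3, 1]

  0 | W B1 → L1 miss [D]
  1 | R B3 → L1 miss wb→B1 [-]
  2 | R B3 → L1 hit [-]
  3 | W B3 → L1 hit [D]
  4 | W B3 → L1 hit [D]
  5 | R B1 → L1 miss wb→B3 [-]
  6 | R B1 → L1 hit [-]
  7 | W B3 → L1 miss [D]
  8 | W B1 → L1 miss wb→B3 [D]
  9 | W B1 → L1 hit [D]
  10 | W B3 → L1 miss wb→B1 [D]
  11 | R B3 → L1 hit [D]
  12 | W B3 → L1 hit [D]
  13 | R B2 → L0 miss [-]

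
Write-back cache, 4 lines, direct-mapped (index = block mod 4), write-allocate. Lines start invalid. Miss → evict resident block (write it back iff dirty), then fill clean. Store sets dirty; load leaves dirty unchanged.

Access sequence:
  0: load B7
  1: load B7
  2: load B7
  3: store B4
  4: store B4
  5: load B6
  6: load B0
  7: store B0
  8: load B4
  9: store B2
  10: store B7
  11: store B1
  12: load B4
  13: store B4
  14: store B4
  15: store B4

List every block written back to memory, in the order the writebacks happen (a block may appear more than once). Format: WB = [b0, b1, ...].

  0 | R B7 → L3 miss [-]
  1 | R B7 → L3 hit [-]
  2 | R B7 → L3 hit [-]
  3 | W B4 → L0 miss [D]
  4 | W B4 → L0 hit [D]
  5 | R B6 → L2 miss [-]
  6 | R B0 → L0 miss wb→B4 [-]
  7 | W B0 → L0 hit [D]
  8 | R B4 → L0 miss wb→B0 [-]
  9 | W B2 → L2 miss [D]
  10 | W B7 → L3 hit [D]
  11 | W B1 → L1 miss [D]
  12 | R B4 → L0 hit [-]
  13 | W B4 → L0 hit [D]
  14 | W B4 → L0 hit [D]
  15 | W B4 → L0 hit [D]

WB = [4, 0]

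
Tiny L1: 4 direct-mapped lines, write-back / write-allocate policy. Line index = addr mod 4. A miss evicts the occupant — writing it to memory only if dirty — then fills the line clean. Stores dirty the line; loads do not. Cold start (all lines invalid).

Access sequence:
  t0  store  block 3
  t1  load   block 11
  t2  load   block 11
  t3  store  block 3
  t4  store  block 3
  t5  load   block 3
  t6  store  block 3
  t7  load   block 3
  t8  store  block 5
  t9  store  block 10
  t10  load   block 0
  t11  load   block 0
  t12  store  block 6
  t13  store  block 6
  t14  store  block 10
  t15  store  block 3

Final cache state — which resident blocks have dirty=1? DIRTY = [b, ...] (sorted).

DIRTY = [3, 5, 10]

0: W B3 -> L3 miss  d=D]
1: R B11 -> L3 miss wb->B3  d=-]
2: R B11 -> L3 hit  d=-]
3: W B3 -> L3 miss  d=D]
4: W B3 -> L3 hit  d=D]
5: R B3 -> L3 hit  d=D]
6: W B3 -> L3 hit  d=D]
7: R B3 -> L3 hit  d=D]
8: W B5 -> L1 miss  d=D]
9: W B10 -> L2 miss  d=D]
10: R B0 -> L0 miss  d=-]
11: R B0 -> L0 hit  d=-]
12: W B6 -> L2 miss wb->B10  d=D]
13: W B6 -> L2 hit  d=D]
14: W B10 -> L2 miss wb->B6  d=D]
15: W B3 -> L3 hit  d=D]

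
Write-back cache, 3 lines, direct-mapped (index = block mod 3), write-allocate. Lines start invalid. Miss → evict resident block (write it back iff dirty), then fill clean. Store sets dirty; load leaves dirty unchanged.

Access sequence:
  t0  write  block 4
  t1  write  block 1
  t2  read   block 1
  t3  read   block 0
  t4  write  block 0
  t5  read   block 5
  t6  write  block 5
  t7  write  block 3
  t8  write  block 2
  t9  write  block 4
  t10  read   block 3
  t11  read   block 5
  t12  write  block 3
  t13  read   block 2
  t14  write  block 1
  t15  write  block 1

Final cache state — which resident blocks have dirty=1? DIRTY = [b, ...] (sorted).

0: W B4 → L1 miss [D]
1: W B1 → L1 miss wb→B4 [D]
2: R B1 → L1 hit [D]
3: R B0 → L0 miss [-]
4: W B0 → L0 hit [D]
5: R B5 → L2 miss [-]
6: W B5 → L2 hit [D]
7: W B3 → L0 miss wb→B0 [D]
8: W B2 → L2 miss wb→B5 [D]
9: W B4 → L1 miss wb→B1 [D]
10: R B3 → L0 hit [D]
11: R B5 → L2 miss wb→B2 [-]
12: W B3 → L0 hit [D]
13: R B2 → L2 miss [-]
14: W B1 → L1 miss wb→B4 [D]
15: W B1 → L1 hit [D]

DIRTY = [1, 3]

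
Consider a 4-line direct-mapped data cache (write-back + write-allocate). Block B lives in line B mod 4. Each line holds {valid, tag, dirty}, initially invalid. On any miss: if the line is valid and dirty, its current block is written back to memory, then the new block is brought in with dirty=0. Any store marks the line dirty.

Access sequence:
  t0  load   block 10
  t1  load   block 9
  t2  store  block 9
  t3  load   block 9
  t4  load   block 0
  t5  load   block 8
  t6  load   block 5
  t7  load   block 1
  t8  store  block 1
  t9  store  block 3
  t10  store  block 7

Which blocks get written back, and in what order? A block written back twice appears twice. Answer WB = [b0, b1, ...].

WB = [9, 3]

0: R B10 -> L2 miss  d=-]
1: R B9 -> L1 miss  d=-]
2: W B9 -> L1 hit  d=D]
3: R B9 -> L1 hit  d=D]
4: R B0 -> L0 miss  d=-]
5: R B8 -> L0 miss  d=-]
6: R B5 -> L1 miss wb->B9  d=-]
7: R B1 -> L1 miss  d=-]
8: W B1 -> L1 hit  d=D]
9: W B3 -> L3 miss  d=D]
10: W B7 -> L3 miss wb->B3  d=D]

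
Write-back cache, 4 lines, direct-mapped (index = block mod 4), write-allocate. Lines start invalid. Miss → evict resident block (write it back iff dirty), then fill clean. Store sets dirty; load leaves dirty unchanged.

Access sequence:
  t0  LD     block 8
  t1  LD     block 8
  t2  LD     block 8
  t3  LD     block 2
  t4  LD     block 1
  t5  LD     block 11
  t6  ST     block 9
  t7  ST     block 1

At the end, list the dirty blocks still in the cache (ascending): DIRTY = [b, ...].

DIRTY = [1]

  0 | R B8 → L0 miss [-]
  1 | R B8 → L0 hit [-]
  2 | R B8 → L0 hit [-]
  3 | R B2 → L2 miss [-]
  4 | R B1 → L1 miss [-]
  5 | R B11 → L3 miss [-]
  6 | W B9 → L1 miss [D]
  7 | W B1 → L1 miss wb→B9 [D]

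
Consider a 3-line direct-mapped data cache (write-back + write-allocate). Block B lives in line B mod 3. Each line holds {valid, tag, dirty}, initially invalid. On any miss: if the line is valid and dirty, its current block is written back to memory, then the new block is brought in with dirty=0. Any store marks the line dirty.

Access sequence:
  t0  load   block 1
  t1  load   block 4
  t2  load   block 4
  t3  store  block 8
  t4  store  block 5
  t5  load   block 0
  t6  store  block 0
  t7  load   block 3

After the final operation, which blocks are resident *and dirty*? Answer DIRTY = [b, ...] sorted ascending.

0: R B1 -> L1 miss  d=-]
1: R B4 -> L1 miss  d=-]
2: R B4 -> L1 hit  d=-]
3: W B8 -> L2 miss  d=D]
4: W B5 -> L2 miss wb->B8  d=D]
5: R B0 -> L0 miss  d=-]
6: W B0 -> L0 hit  d=D]
7: R B3 -> L0 miss wb->B0  d=-]

DIRTY = [5]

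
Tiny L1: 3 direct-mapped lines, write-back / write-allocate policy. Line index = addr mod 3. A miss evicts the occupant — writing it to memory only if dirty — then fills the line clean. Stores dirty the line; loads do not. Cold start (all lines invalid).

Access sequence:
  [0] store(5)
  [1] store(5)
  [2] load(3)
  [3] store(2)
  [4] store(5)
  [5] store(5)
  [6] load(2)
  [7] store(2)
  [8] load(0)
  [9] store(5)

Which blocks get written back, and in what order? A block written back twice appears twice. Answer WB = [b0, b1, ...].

WB = [5, 2, 5, 2]

0: W B5 → L2 miss [D]
1: W B5 → L2 hit [D]
2: R B3 → L0 miss [-]
3: W B2 → L2 miss wb→B5 [D]
4: W B5 → L2 miss wb→B2 [D]
5: W B5 → L2 hit [D]
6: R B2 → L2 miss wb→B5 [-]
7: W B2 → L2 hit [D]
8: R B0 → L0 miss [-]
9: W B5 → L2 miss wb→B2 [D]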